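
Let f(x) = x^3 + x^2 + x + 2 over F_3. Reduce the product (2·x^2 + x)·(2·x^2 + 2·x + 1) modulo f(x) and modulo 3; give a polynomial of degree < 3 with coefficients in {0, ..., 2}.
a · b ≡ x^2 + 2 (mod f(x))

Multiply as integer polynomials: a · b = 4·x^4 + 6·x^3 + 4·x^2 + x. Reducing coefficients mod 3: a · b ≡ x^4 + x^2 + x. Now divide by f(x) = x^3 + x^2 + x + 2 in F_3[x], eliminating the leading term at each step:
  leading term x^4: subtract (x)·f(x) = x^4 + x^3 + x^2 + 2·x, leaving 2·x^3 + 2·x (coefficients mod 3)
  leading term 2·x^3: subtract (2)·f(x) = 2·x^3 + 2·x^2 + 2·x + 1, leaving x^2 + 2 (coefficients mod 3)
The degree is now < 3, so this is the remainder. Hence a · b ≡ x^2 + 2 in F_3[x]/(f).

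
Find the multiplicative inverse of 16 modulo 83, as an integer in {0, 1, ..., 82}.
Apply the extended Euclidean algorithm to (83, 16), tracking rows (r, s, t) with s·83 + t·16 = r. Each division r_prev = q·r_cur + r_new produces the new row as (previous row) − q·(current row):
  row A: (83, 1, 0)   [1·83 + 0·16 = 83]
  row B: (16, 0, 1)   [0·83 + 1·16 = 16]
  83 = 5·16 + 3   → row C = row A − 5·row B = (3, 1, −5)   [check: 1·83 − 5·16 = 3]
  16 = 5·3 + 1   → row D = row B − 5·row C = (1, −5, 26)   [check: −5·83 + 26·16 = 1]
  3 = 3·1 + 0   → remainder 0, stop. gcd = 1 (last nonzero row D).
The gcd is 1, so 16 is invertible mod 83. The last nonzero row gives −5·83 + 26·16 = 1, so t = 26. So 16^(−1) ≡ 26 (mod 83). Verify: 16 · 26 = 416 ≡ 1 (mod 83). ✓

Final answer: 16^(−1) ≡ 26 (mod 83)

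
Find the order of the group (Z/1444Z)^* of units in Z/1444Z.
(Z/1444Z)^* consists of the classes a with gcd(a, 1444) = 1, so its order is φ(1444). φ is multiplicative, with φ(p^e) = p^e − p^(e−1). Factorise 1444 = 2^2 · 19^2. Then
  φ(1444) = (2^2 − 2^1) · (19^2 − 19^1) = 2 · 342 = 684.
Thus |(Z/1444Z)^*| = 684.

Final answer: |(Z/1444Z)^*| = 684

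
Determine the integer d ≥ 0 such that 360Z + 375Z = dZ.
In the PID Z, (a, b) is generated by gcd(a, b). Compute gcd(375, 360) with the extended Euclidean algorithm, tracking rows (r, s, t) with s·375 + t·360 = r:
  row A: (375, 1, 0)   [1·375 + 0·360 = 375]
  row B: (360, 0, 1)   [0·375 + 1·360 = 360]
  375 = 1·360 + 15   → row C = row A − 1·row B = (15, 1, −1)   [check: 1·375 − 1·360 = 15]
  360 = 24·15 + 0   → remainder 0, stop. gcd = 15 (last nonzero row C).
So gcd(360, 375) = 15, with Bézout identity 1·375 − 1·360 = 15. Containment (⊇): the Bézout identity exhibits 15 as an element of (360, 375), giving (15) ⊆ (360, 375). Containment (⊆): since 15 | 360 and 15 | 375 (360 = 15·24, 375 = 15·25), every Z-linear combination of 360 and 375 is divisible by 15, so (360, 375) ⊆ (15). Therefore (360, 375) = (15), d = 15.

Final answer: (360, 375) = (15); d = 15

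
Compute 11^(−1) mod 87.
Apply the extended Euclidean algorithm to (87, 11), tracking rows (r, s, t) with s·87 + t·11 = r. Each division r_prev = q·r_cur + r_new produces the new row as (previous row) − q·(current row):
  row A: (87, 1, 0)   [1·87 + 0·11 = 87]
  row B: (11, 0, 1)   [0·87 + 1·11 = 11]
  87 = 7·11 + 10   → row C = row A − 7·row B = (10, 1, −7)   [check: 1·87 − 7·11 = 10]
  11 = 1·10 + 1   → row D = row B − 1·row C = (1, −1, 8)   [check: −1·87 + 8·11 = 1]
  10 = 10·1 + 0   → remainder 0, stop. gcd = 1 (last nonzero row D).
The gcd is 1, so 11 is invertible mod 87. The last nonzero row gives −1·87 + 8·11 = 1, so t = 8. So 11^(−1) ≡ 8 (mod 87). Verify: 11 · 8 = 88 ≡ 1 (mod 87). ✓

Final answer: 11^(−1) ≡ 8 (mod 87)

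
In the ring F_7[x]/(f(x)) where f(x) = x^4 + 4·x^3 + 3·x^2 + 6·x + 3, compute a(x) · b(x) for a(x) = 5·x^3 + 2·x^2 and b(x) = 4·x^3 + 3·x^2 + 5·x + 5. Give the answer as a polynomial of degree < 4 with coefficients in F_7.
Multiply as integer polynomials: a · b = 20·x^6 + 23·x^5 + 31·x^4 + 35·x^3 + 10·x^2. Reducing coefficients mod 7: a · b ≡ 6·x^6 + 2·x^5 + 3·x^4 + 3·x^2. Now divide by f(x) = x^4 + 4·x^3 + 3·x^2 + 6·x + 3 in F_7[x], eliminating the leading term at each step:
  leading term 6·x^6: subtract (6·x^2)·f(x) = 6·x^6 + 3·x^5 + 4·x^4 + x^3 + 4·x^2, leaving 6·x^5 + 6·x^4 + 6·x^3 + 6·x^2 (coefficients mod 7)
  leading term 6·x^5: subtract (6·x)·f(x) = 6·x^5 + 3·x^4 + 4·x^3 + x^2 + 4·x, leaving 3·x^4 + 2·x^3 + 5·x^2 + 3·x (coefficients mod 7)
  leading term 3·x^4: subtract (3)·f(x) = 3·x^4 + 5·x^3 + 2·x^2 + 4·x + 2, leaving 4·x^3 + 3·x^2 + 6·x + 5 (coefficients mod 7)
The degree is now < 4, so this is the remainder. Hence a · b ≡ 4·x^3 + 3·x^2 + 6·x + 5 in F_7[x]/(f).

Final answer: a · b ≡ 4·x^3 + 3·x^2 + 6·x + 5 (mod f(x))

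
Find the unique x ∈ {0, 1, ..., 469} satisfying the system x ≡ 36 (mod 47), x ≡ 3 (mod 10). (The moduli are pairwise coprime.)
The moduli 47, 10 are pairwise coprime, so by the CRT there is a unique solution mod 47·10 = 470.
Solve by successive substitution. Start with x ≡ 36 (mod 47).
  Combine with x ≡ 3 (mod 10): write x = 36 + 47·t and require 36 + 47·t ≡ 3 (mod 10), i.e. 47·t ≡ 3 − 36 ≡ 7 (mod 10). Since 47^(−1) ≡ 3 (mod 10) (47 ≡ 7 (mod 10)), t ≡ 3·7 ≡ 1 (mod 10). So x ≡ 36 + 47·1 = 83 (mod 470).
Unique solution in [0, 470): x = 83.

Final answer: x ≡ 83 (mod 470); the representative in [0, 470) is 83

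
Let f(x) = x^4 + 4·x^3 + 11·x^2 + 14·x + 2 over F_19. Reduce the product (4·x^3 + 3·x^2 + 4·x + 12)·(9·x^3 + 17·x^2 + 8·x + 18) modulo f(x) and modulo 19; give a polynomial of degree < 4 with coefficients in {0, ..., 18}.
a · b ≡ 4·x^3 + 9·x^2 + 13·x + 17 (mod f(x))

Multiply as integer polynomials: a · b = 36·x^6 + 95·x^5 + 119·x^4 + 272·x^3 + 290·x^2 + 168·x + 216. Reducing coefficients mod 19: a · b ≡ 17·x^6 + 5·x^4 + 6·x^3 + 5·x^2 + 16·x + 7. Now divide by f(x) = x^4 + 4·x^3 + 11·x^2 + 14·x + 2 in F_19[x], eliminating the leading term at each step:
  leading term 17·x^6: subtract (17·x^2)·f(x) = 17·x^6 + 11·x^5 + 16·x^4 + 10·x^3 + 15·x^2, leaving 8·x^5 + 8·x^4 + 15·x^3 + 9·x^2 + 16·x + 7 (coefficients mod 19)
  leading term 8·x^5: subtract (8·x)·f(x) = 8·x^5 + 13·x^4 + 12·x^3 + 17·x^2 + 16·x, leaving 14·x^4 + 3·x^3 + 11·x^2 + 7 (coefficients mod 19)
  leading term 14·x^4: subtract (14)·f(x) = 14·x^4 + 18·x^3 + 2·x^2 + 6·x + 9, leaving 4·x^3 + 9·x^2 + 13·x + 17 (coefficients mod 19)
The degree is now < 4, so this is the remainder. Hence a · b ≡ 4·x^3 + 9·x^2 + 13·x + 17 in F_19[x]/(f).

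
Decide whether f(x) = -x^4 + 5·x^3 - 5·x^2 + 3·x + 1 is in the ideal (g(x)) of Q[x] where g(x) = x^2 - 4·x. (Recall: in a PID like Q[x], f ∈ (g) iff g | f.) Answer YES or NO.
In Q[x] the ideal (g) consists of all multiples of g, so f ∈ (g) iff g | f, i.e. iff the remainder of f on division by g is 0. Divide f by g (g is monic, so eliminate the leading term of the running remainder at each step):
  leading term -x^4: subtract (-x^2)·g(x) = -x^4 + 4·x^3, leaving x^3 - 5·x^2 + 3·x + 1
  leading term x^3: subtract (x)·g(x) = x^3 - 4·x^2, leaving -x^2 + 3·x + 1
  leading term -x^2: subtract (-1)·g(x) = -x^2 + 4·x, leaving 1 - x
The remainder r(x) = 1 - x ≠ 0 (and deg r < deg g), so g ∤ f, i.e. f ∉ (g).

Final answer: NO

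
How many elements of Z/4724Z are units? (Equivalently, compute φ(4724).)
Z/4724Z has φ(4724) = 2360 units

An element a ∈ Z/4724Z is a unit iff gcd(a, 4724) = 1, so the number of units is φ(4724). φ is multiplicative, with φ(p^e) = p^e − p^(e−1). Factorise 4724 = 2^2 · 1181. Then
  φ(4724) = (2^2 − 2^1) · (1181 − 1) = 2 · 1180 = 2360.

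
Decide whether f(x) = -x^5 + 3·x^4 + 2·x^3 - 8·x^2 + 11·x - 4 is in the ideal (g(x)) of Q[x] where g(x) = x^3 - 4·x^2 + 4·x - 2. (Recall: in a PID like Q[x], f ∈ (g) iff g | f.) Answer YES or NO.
In Q[x] the ideal (g) consists of all multiples of g, so f ∈ (g) iff g | f, i.e. iff the remainder of f on division by g is 0. Divide f by g (g is monic, so eliminate the leading term of the running remainder at each step):
  leading term -x^5: subtract (-x^2)·g(x) = -x^5 + 4·x^4 - 4·x^3 + 2·x^2, leaving -x^4 + 6·x^3 - 10·x^2 + 11·x - 4
  leading term -x^4: subtract (-x)·g(x) = -x^4 + 4·x^3 - 4·x^2 + 2·x, leaving 2·x^3 - 6·x^2 + 9·x - 4
  leading term 2·x^3: subtract (2)·g(x) = 2·x^3 - 8·x^2 + 8·x - 4, leaving 2·x^2 + x
The remainder r(x) = 2·x^2 + x ≠ 0 (and deg r < deg g), so g ∤ f, i.e. f ∉ (g).

Final answer: NO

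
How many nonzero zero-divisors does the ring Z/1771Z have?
In Z/1771Z each nonzero element is either a unit (gcd with 1771 is 1) or a zero-divisor (gcd > 1). The number of units is φ(1771): factorise 1771 = 7 · 11 · 23, so φ(1771) = (7 − 1) · (11 − 1) · (23 − 1) = 6 · 10 · 22 = 1320. The nonzero elements number 1771 − 1 = 1770. Hence the nonzero zero-divisors number 1770 − 1320 = 450.

Final answer: Z/1771Z has 450 nonzero zero-divisors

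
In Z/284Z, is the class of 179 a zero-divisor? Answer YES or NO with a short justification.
gcd(179, 284) = 1, so 179 is a unit in Z/284Z (it has a multiplicative inverse). A unit cannot be a zero-divisor: if 179·b ≡ 0 then multiplying both sides by 179^(−1) gives b ≡ 0. So 179 is not a zero-divisor.

Final answer: NO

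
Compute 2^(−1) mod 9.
Apply the extended Euclidean algorithm to (9, 2), tracking rows (r, s, t) with s·9 + t·2 = r. Each division r_prev = q·r_cur + r_new produces the new row as (previous row) − q·(current row):
  row A: (9, 1, 0)   [1·9 + 0·2 = 9]
  row B: (2, 0, 1)   [0·9 + 1·2 = 2]
  9 = 4·2 + 1   → row C = row A − 4·row B = (1, 1, −4)   [check: 1·9 − 4·2 = 1]
  2 = 2·1 + 0   → remainder 0, stop. gcd = 1 (last nonzero row C).
The gcd is 1, so 2 is invertible mod 9. The last nonzero row gives 1·9 − 4·2 = 1, so t = −4. So 2^(−1) ≡ −4 ≡ 5 (mod 9). Verify: 2 · 5 = 10 ≡ 1 (mod 9). ✓

Final answer: 2^(−1) ≡ 5 (mod 9)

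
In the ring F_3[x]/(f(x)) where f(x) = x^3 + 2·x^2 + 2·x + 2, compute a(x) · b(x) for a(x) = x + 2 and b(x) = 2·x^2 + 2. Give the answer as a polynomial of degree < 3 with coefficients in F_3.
Multiply as integer polynomials: a · b = 2·x^3 + 4·x^2 + 2·x + 4. Reducing coefficients mod 3: a · b ≡ 2·x^3 + x^2 + 2·x + 1. Now divide by f(x) = x^3 + 2·x^2 + 2·x + 2 in F_3[x], eliminating the leading term at each step:
  leading term 2·x^3: subtract (2)·f(x) = 2·x^3 + x^2 + x + 1, leaving x (coefficients mod 3)
The degree is now < 3, so this is the remainder. Hence a · b ≡ x in F_3[x]/(f).

Final answer: a · b ≡ x (mod f(x))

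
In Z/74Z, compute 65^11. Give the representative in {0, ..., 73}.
Use repeated squaring. Binary(11) = 1011. Walk through the bits of the exponent 11 left-to-right: at each bit after the leading one, square the running value, then multiply by 65 if the bit is 1 (always reducing mod 74):
  bit 1 = 1 (leading): start with 65.
  bit 2 = 0: square 65^2 = 4225 ≡ 7 (mod 74).
  bit 3 = 1: square 7^2 = 49; bit is 1, so multiply 49·65 = 3185 ≡ 3 (mod 74).
  bit 4 = 1: square 3^2 = 9; bit is 1, so multiply 9·65 = 585 ≡ 67 (mod 74).
Final value: 65^11 ≡ 67 (mod 74).

Final answer: 67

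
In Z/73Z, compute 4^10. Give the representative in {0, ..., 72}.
Use repeated squaring. Binary(10) = 1010. Walk through the bits of the exponent 10 left-to-right: at each bit after the leading one, square the running value, then multiply by 4 if the bit is 1 (always reducing mod 73):
  bit 1 = 1 (leading): start with 4.
  bit 2 = 0: square 4^2 = 16 (mod 73).
  bit 3 = 1: square 16^2 = 256 ≡ 37; bit is 1, so multiply 37·4 = 148 ≡ 2 (mod 73).
  bit 4 = 0: square 2^2 = 4 (mod 73).
Final value: 4^10 ≡ 4 (mod 73).

Final answer: 4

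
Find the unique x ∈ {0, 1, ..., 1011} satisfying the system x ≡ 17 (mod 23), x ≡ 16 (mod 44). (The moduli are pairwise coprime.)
x ≡ 500 (mod 1012); the representative in [0, 1012) is 500

The moduli 23, 44 are pairwise coprime, so by the CRT there is a unique solution mod 23·44 = 1012.
Solve by successive substitution. Start with x ≡ 17 (mod 23).
  Combine with x ≡ 16 (mod 44): write x = 17 + 23·t and require 17 + 23·t ≡ 16 (mod 44), i.e. 23·t ≡ 16 − 17 ≡ 43 (mod 44). Since 23^(−1) ≡ 23 (mod 44), t ≡ 23·43 ≡ 21 (mod 44). So x ≡ 17 + 23·21 = 500 (mod 1012).
Unique solution in [0, 1012): x = 500.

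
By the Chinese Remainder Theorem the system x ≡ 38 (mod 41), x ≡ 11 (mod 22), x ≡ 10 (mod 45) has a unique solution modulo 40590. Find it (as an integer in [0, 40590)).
x ≡ 4015 (mod 40590); the representative in [0, 40590) is 4015

The moduli 41, 22, 45 are pairwise coprime, so by the CRT there is a unique solution mod 41·22·45 = 40590.
Solve by successive substitution. Start with x ≡ 38 (mod 41).
  Combine with x ≡ 11 (mod 22): write x = 38 + 41·t and require 38 + 41·t ≡ 11 (mod 22), i.e. 41·t ≡ 11 − 38 ≡ 17 (mod 22). Since 41^(−1) ≡ 7 (mod 22) (41 ≡ 19 (mod 22)), t ≡ 7·17 ≡ 9 (mod 22). So x ≡ 38 + 41·9 = 407 (mod 902).
  Combine with x ≡ 10 (mod 45): write x = 407 + 902·t and require 407 + 902·t ≡ 10 (mod 45), i.e. 902·t ≡ 10 − 407 ≡ 8 (mod 45). Since 902^(−1) ≡ 23 (mod 45) (902 ≡ 2 (mod 45)), t ≡ 23·8 ≡ 4 (mod 45). So x ≡ 407 + 902·4 = 4015 (mod 40590).
Unique solution in [0, 40590): x = 4015.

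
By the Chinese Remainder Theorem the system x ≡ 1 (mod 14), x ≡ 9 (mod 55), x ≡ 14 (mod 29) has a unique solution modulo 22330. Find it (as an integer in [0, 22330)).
x ≡ 449 (mod 22330); the representative in [0, 22330) is 449

The moduli 14, 55, 29 are pairwise coprime, so by the CRT there is a unique solution mod 14·55·29 = 22330.
Solve by successive substitution. Start with x ≡ 1 (mod 14).
  Combine with x ≡ 9 (mod 55): write x = 1 + 14·t and require 1 + 14·t ≡ 9 (mod 55), i.e. 14·t ≡ 9 − 1 ≡ 8 (mod 55). Since 14^(−1) ≡ 4 (mod 55), t ≡ 4·8 ≡ 32 (mod 55). So x ≡ 1 + 14·32 = 449 (mod 770).
  Combine with x ≡ 14 (mod 29): write x = 449 + 770·t and require 449 + 770·t ≡ 14 (mod 29), i.e. 770·t ≡ 14 − 449 ≡ 0 (mod 29). Since 770^(−1) ≡ 20 (mod 29) (770 ≡ 16 (mod 29)), t ≡ 20·0 ≡ 0 (mod 29). So x ≡ 449 + 770·0 = 449 (mod 22330).
Unique solution in [0, 22330): x = 449.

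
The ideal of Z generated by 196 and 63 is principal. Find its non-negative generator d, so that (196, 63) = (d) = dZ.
(196, 63) = (7); d = 7

In the PID Z, (a, b) is generated by gcd(a, b). Compute gcd(196, 63) with the extended Euclidean algorithm, tracking rows (r, s, t) with s·196 + t·63 = r:
  row A: (196, 1, 0)   [1·196 + 0·63 = 196]
  row B: (63, 0, 1)   [0·196 + 1·63 = 63]
  196 = 3·63 + 7   → row C = row A − 3·row B = (7, 1, −3)   [check: 1·196 − 3·63 = 7]
  63 = 9·7 + 0   → remainder 0, stop. gcd = 7 (last nonzero row C).
So gcd(196, 63) = 7, with Bézout identity 1·196 − 3·63 = 7. Containment (⊇): the Bézout identity exhibits 7 as an element of (196, 63), giving (7) ⊆ (196, 63). Containment (⊆): since 7 | 196 and 7 | 63 (196 = 7·28, 63 = 7·9), every Z-linear combination of 196 and 63 is divisible by 7, so (196, 63) ⊆ (7). Therefore (196, 63) = (7), d = 7.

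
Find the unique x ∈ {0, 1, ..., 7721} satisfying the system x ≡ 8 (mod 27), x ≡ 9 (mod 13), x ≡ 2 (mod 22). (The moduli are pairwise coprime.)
x ≡ 3896 (mod 7722); the representative in [0, 7722) is 3896

The moduli 27, 13, 22 are pairwise coprime, so by the CRT there is a unique solution mod 27·13·22 = 7722.
Solve by successive substitution. Start with x ≡ 8 (mod 27).
  Combine with x ≡ 9 (mod 13): write x = 8 + 27·t and require 8 + 27·t ≡ 9 (mod 13), i.e. 27·t ≡ 9 − 8 ≡ 1 (mod 13). Since 27^(−1) ≡ 1 (mod 13) (27 ≡ 1 (mod 13)), t ≡ 1·1 ≡ 1 (mod 13). So x ≡ 8 + 27·1 = 35 (mod 351).
  Combine with x ≡ 2 (mod 22): write x = 35 + 351·t and require 35 + 351·t ≡ 2 (mod 22), i.e. 351·t ≡ 2 − 35 ≡ 11 (mod 22). Since 351^(−1) ≡ 21 (mod 22) (351 ≡ 21 (mod 22)), t ≡ 21·11 ≡ 11 (mod 22). So x ≡ 35 + 351·11 = 3896 (mod 7722).
Unique solution in [0, 7722): x = 3896.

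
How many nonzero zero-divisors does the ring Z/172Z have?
Z/172Z has 87 nonzero zero-divisors

In Z/172Z each nonzero element is either a unit (gcd with 172 is 1) or a zero-divisor (gcd > 1). The number of units is φ(172): factorise 172 = 2^2 · 43, so φ(172) = (2^2 − 2^1) · (43 − 1) = 2 · 42 = 84. The nonzero elements number 172 − 1 = 171. Hence the nonzero zero-divisors number 171 − 84 = 87.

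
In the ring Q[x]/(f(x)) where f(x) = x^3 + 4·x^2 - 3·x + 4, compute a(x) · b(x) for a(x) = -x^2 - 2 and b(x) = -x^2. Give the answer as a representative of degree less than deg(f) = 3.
a · b ≡ 21·x^2 - 16·x + 16 (mod f(x))

First multiply in Q[x] without reducing: a · b = x^4 + 2·x^2. Now divide by f(x) = x^3 + 4·x^2 - 3·x + 4, eliminating the leading term at each step:
  leading term x^4: subtract (x)·f(x) = x^4 + 4·x^3 - 3·x^2 + 4·x, leaving -4·x^3 + 5·x^2 - 4·x
  leading term -4·x^3: subtract (-4)·f(x) = -4·x^3 - 16·x^2 + 12·x - 16, leaving 21·x^2 - 16·x + 16
The degree is now < 3, so this is the remainder. Hence a · b ≡ 21·x^2 - 16·x + 16 in Q[x]/(f).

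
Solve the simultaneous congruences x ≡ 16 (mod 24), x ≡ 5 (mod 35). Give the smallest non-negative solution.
x ≡ 40 (mod 840); the representative in [0, 840) is 40

The moduli 24, 35 are pairwise coprime, so by the CRT there is a unique solution mod 24·35 = 840.
Solve by successive substitution. Start with x ≡ 16 (mod 24).
  Combine with x ≡ 5 (mod 35): write x = 16 + 24·t and require 16 + 24·t ≡ 5 (mod 35), i.e. 24·t ≡ 5 − 16 ≡ 24 (mod 35). Since 24^(−1) ≡ 19 (mod 35), t ≡ 19·24 ≡ 1 (mod 35). So x ≡ 16 + 24·1 = 40 (mod 840).
Unique solution in [0, 840): x = 40.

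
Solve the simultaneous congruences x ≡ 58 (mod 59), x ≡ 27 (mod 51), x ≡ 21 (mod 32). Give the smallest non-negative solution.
x ≡ 22773 (mod 96288); the representative in [0, 96288) is 22773

The moduli 59, 51, 32 are pairwise coprime, so by the CRT there is a unique solution mod 59·51·32 = 96288.
Solve by successive substitution. Start with x ≡ 58 (mod 59).
  Combine with x ≡ 27 (mod 51): write x = 58 + 59·t and require 58 + 59·t ≡ 27 (mod 51), i.e. 59·t ≡ 27 − 58 ≡ 20 (mod 51). Since 59^(−1) ≡ 32 (mod 51) (59 ≡ 8 (mod 51)), t ≡ 32·20 ≡ 28 (mod 51). So x ≡ 58 + 59·28 = 1710 (mod 3009).
  Combine with x ≡ 21 (mod 32): write x = 1710 + 3009·t and require 1710 + 3009·t ≡ 21 (mod 32), i.e. 3009·t ≡ 21 − 1710 ≡ 7 (mod 32). Since 3009^(−1) ≡ 1 (mod 32) (3009 ≡ 1 (mod 32)), t ≡ 1·7 ≡ 7 (mod 32). So x ≡ 1710 + 3009·7 = 22773 (mod 96288).
Unique solution in [0, 96288): x = 22773.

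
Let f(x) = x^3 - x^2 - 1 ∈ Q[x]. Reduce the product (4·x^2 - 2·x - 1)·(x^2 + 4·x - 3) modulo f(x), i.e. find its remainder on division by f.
a · b ≡ -3·x^2 + 6·x + 21 (mod f(x))

First multiply in Q[x] without reducing: a · b = 4·x^4 + 14·x^3 - 21·x^2 + 2·x + 3. Now divide by f(x) = x^3 - x^2 - 1, eliminating the leading term at each step:
  leading term 4·x^4: subtract (4·x)·f(x) = 4·x^4 - 4·x^3 - 4·x, leaving 18·x^3 - 21·x^2 + 6·x + 3
  leading term 18·x^3: subtract (18)·f(x) = 18·x^3 - 18·x^2 - 18, leaving -3·x^2 + 6·x + 21
The degree is now < 3, so this is the remainder. Hence a · b ≡ -3·x^2 + 6·x + 21 in Q[x]/(f).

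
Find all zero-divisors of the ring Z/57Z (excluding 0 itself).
nonzero zero-divisors of Z/57Z = {3, 6, 9, 12, 15, 18, 19, 21, 24, 27, 30, 33, 36, 38, 39, 42, 45, 48, 51, 54}

An element a ∈ Z/57Z (with a ≠ 0) is a zero-divisor iff gcd(a, 57) > 1 (because a is a unit precisely when gcd(a, n) = 1, and in Z/nZ every nonzero, non-unit element is a zero-divisor). Scan a = 1, ..., 56 and keep those with gcd(a, 57) > 1:
  gcd(3, 57) = 3, gcd(6, 57) = 3, gcd(9, 57) = 3, gcd(12, 57) = 3, gcd(15, 57) = 3, gcd(18, 57) = 3, gcd(19, 57) = 19, gcd(21, 57) = 3, gcd(24, 57) = 3, gcd(27, 57) = 3, gcd(30, 57) = 3, gcd(33, 57) = 3, gcd(36, 57) = 3, gcd(38, 57) = 19, gcd(39, 57) = 3, gcd(42, 57) = 3, gcd(45, 57) = 3, gcd(48, 57) = 3, gcd(51, 57) = 3, gcd(54, 57) = 3.
All other a ∈ {1, ..., 56} have gcd(a, 57) = 1 and are units. So the nonzero zero-divisors are exactly the 20 values of a appearing in this scan.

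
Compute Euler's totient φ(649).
φ(649) = 580

φ is multiplicative, with φ(p^e) = p^e − p^(e−1). Factorise 649 = 11 · 59. Then
  φ(649) = (11 − 1) · (59 − 1) = 10 · 58 = 580.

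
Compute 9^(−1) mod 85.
9^(−1) ≡ 19 (mod 85)

Apply the extended Euclidean algorithm to (85, 9), tracking rows (r, s, t) with s·85 + t·9 = r. Each division r_prev = q·r_cur + r_new produces the new row as (previous row) − q·(current row):
  row A: (85, 1, 0)   [1·85 + 0·9 = 85]
  row B: (9, 0, 1)   [0·85 + 1·9 = 9]
  85 = 9·9 + 4   → row C = row A − 9·row B = (4, 1, −9)   [check: 1·85 − 9·9 = 4]
  9 = 2·4 + 1   → row D = row B − 2·row C = (1, −2, 19)   [check: −2·85 + 19·9 = 1]
  4 = 4·1 + 0   → remainder 0, stop. gcd = 1 (last nonzero row D).
The gcd is 1, so 9 is invertible mod 85. The last nonzero row gives −2·85 + 19·9 = 1, so t = 19. So 9^(−1) ≡ 19 (mod 85). Verify: 9 · 19 = 171 ≡ 1 (mod 85). ✓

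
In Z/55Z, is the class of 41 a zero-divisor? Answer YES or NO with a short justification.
gcd(41, 55) = 1, so 41 is a unit in Z/55Z (it has a multiplicative inverse). A unit cannot be a zero-divisor: if 41·b ≡ 0 then multiplying both sides by 41^(−1) gives b ≡ 0. So 41 is not a zero-divisor.

Final answer: NO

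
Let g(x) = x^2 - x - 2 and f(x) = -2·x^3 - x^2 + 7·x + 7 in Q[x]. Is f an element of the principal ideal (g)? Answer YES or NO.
NO

In Q[x] the ideal (g) consists of all multiples of g, so f ∈ (g) iff g | f, i.e. iff the remainder of f on division by g is 0. Divide f by g (g is monic, so eliminate the leading term of the running remainder at each step):
  leading term -2·x^3: subtract (-2·x)·g(x) = -2·x^3 + 2·x^2 + 4·x, leaving -3·x^2 + 3·x + 7
  leading term -3·x^2: subtract (-3)·g(x) = -3·x^2 + 3·x + 6, leaving 1
The remainder r(x) = 1 ≠ 0 (and deg r < deg g), so g ∤ f, i.e. f ∉ (g).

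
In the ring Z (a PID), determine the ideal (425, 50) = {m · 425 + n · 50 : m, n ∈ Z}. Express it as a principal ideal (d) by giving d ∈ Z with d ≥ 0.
In the PID Z, (a, b) is generated by gcd(a, b). Compute gcd(425, 50) with the extended Euclidean algorithm, tracking rows (r, s, t) with s·425 + t·50 = r:
  row A: (425, 1, 0)   [1·425 + 0·50 = 425]
  row B: (50, 0, 1)   [0·425 + 1·50 = 50]
  425 = 8·50 + 25   → row C = row A − 8·row B = (25, 1, −8)   [check: 1·425 − 8·50 = 25]
  50 = 2·25 + 0   → remainder 0, stop. gcd = 25 (last nonzero row C).
So gcd(425, 50) = 25, with Bézout identity 1·425 − 8·50 = 25. Containment (⊇): the Bézout identity exhibits 25 as an element of (425, 50), giving (25) ⊆ (425, 50). Containment (⊆): since 25 | 425 and 25 | 50 (425 = 25·17, 50 = 25·2), every Z-linear combination of 425 and 50 is divisible by 25, so (425, 50) ⊆ (25). Therefore (425, 50) = (25), d = 25.

Final answer: (425, 50) = (25); d = 25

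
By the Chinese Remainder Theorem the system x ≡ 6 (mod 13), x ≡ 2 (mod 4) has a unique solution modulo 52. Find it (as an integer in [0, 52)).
x ≡ 6 (mod 52); the representative in [0, 52) is 6

The moduli 13, 4 are pairwise coprime, so by the CRT there is a unique solution mod 13·4 = 52.
Solve by successive substitution. Start with x ≡ 6 (mod 13).
  Combine with x ≡ 2 (mod 4): write x = 6 + 13·t and require 6 + 13·t ≡ 2 (mod 4), i.e. 13·t ≡ 2 − 6 ≡ 0 (mod 4). Since 13^(−1) ≡ 1 (mod 4) (13 ≡ 1 (mod 4)), t ≡ 1·0 ≡ 0 (mod 4). So x ≡ 6 + 13·0 = 6 (mod 52).
Unique solution in [0, 52): x = 6.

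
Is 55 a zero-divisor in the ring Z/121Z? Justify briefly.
gcd(55, 121) = 11 > 1, so 55 is not a unit in Z/121Z. In Z/nZ every nonzero non-unit is a zero-divisor: explicitly, take b = 121/gcd = 11 ≠ 0 (mod 121); then 55·11 = 605 = 5·121, i.e. 55·11 ≡ 0 (mod 121). So 55 is a zero-divisor.

Final answer: YES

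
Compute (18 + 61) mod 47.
32

Reduce the summands first: 61 ≡ 14 (mod 47), so 18 + 61 ≡ 18 + 14 (mod 47). 18 + 14 = 32; 32 = 0·47 + 32, so (18 + 61) mod 47 = 32.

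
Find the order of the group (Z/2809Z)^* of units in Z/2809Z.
|(Z/2809Z)^*| = 2756

(Z/2809Z)^* consists of the classes a with gcd(a, 2809) = 1, so its order is φ(2809). φ is multiplicative, with φ(p^e) = p^e − p^(e−1). Factorise 2809 = 53^2. Then
  φ(2809) = (53^2 − 53^1) = 2756 = 2756.
Thus |(Z/2809Z)^*| = 2756.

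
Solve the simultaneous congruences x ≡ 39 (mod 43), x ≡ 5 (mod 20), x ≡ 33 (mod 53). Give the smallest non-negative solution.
x ≡ 8725 (mod 45580); the representative in [0, 45580) is 8725

The moduli 43, 20, 53 are pairwise coprime, so by the CRT there is a unique solution mod 43·20·53 = 45580.
Solve by successive substitution. Start with x ≡ 39 (mod 43).
  Combine with x ≡ 5 (mod 20): write x = 39 + 43·t and require 39 + 43·t ≡ 5 (mod 20), i.e. 43·t ≡ 5 − 39 ≡ 6 (mod 20). Since 43^(−1) ≡ 7 (mod 20) (43 ≡ 3 (mod 20)), t ≡ 7·6 ≡ 2 (mod 20). So x ≡ 39 + 43·2 = 125 (mod 860).
  Combine with x ≡ 33 (mod 53): write x = 125 + 860·t and require 125 + 860·t ≡ 33 (mod 53), i.e. 860·t ≡ 33 − 125 ≡ 14 (mod 53). Since 860^(−1) ≡ 31 (mod 53) (860 ≡ 12 (mod 53)), t ≡ 31·14 ≡ 10 (mod 53). So x ≡ 125 + 860·10 = 8725 (mod 45580).
Unique solution in [0, 45580): x = 8725.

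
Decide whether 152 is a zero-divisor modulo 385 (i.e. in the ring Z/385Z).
NO

gcd(152, 385) = 1, so 152 is a unit in Z/385Z (it has a multiplicative inverse). A unit cannot be a zero-divisor: if 152·b ≡ 0 then multiplying both sides by 152^(−1) gives b ≡ 0. So 152 is not a zero-divisor.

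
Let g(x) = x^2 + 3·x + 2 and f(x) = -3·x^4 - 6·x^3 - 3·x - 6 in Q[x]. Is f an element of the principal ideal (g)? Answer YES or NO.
YES

In Q[x] the ideal (g) consists of all multiples of g, so f ∈ (g) iff g | f, i.e. iff the remainder of f on division by g is 0. Divide f by g (g is monic, so eliminate the leading term of the running remainder at each step):
  leading term -3·x^4: subtract (-3·x^2)·g(x) = -3·x^4 - 9·x^3 - 6·x^2, leaving 3·x^3 + 6·x^2 - 3·x - 6
  leading term 3·x^3: subtract (3·x)·g(x) = 3·x^3 + 9·x^2 + 6·x, leaving -3·x^2 - 9·x - 6
  leading term -3·x^2: subtract (-3)·g(x) = -3·x^2 - 9·x - 6, leaving 0
The remainder is 0, so f(x) = g(x) · h(x) with h(x) = -3·x^2 + 3·x - 3. Hence g | f, i.e. f ∈ (g).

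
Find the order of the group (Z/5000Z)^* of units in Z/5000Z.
(Z/5000Z)^* consists of the classes a with gcd(a, 5000) = 1, so its order is φ(5000). φ is multiplicative, with φ(p^e) = p^e − p^(e−1). Factorise 5000 = 2^3 · 5^4. Then
  φ(5000) = (2^3 − 2^2) · (5^4 − 5^3) = 4 · 500 = 2000.
Thus |(Z/5000Z)^*| = 2000.

Final answer: |(Z/5000Z)^*| = 2000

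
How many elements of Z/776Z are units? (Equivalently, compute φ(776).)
Z/776Z has φ(776) = 384 units

An element a ∈ Z/776Z is a unit iff gcd(a, 776) = 1, so the number of units is φ(776). φ is multiplicative, with φ(p^e) = p^e − p^(e−1). Factorise 776 = 2^3 · 97. Then
  φ(776) = (2^3 − 2^2) · (97 − 1) = 4 · 96 = 384.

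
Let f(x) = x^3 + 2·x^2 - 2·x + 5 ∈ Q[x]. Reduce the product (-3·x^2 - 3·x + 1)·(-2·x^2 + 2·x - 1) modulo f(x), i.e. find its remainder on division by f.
First multiply in Q[x] without reducing: a · b = 6·x^4 - 5·x^2 + 5·x - 1. Now divide by f(x) = x^3 + 2·x^2 - 2·x + 5, eliminating the leading term at each step:
  leading term 6·x^4: subtract (6·x)·f(x) = 6·x^4 + 12·x^3 - 12·x^2 + 30·x, leaving -12·x^3 + 7·x^2 - 25·x - 1
  leading term -12·x^3: subtract (-12)·f(x) = -12·x^3 - 24·x^2 + 24·x - 60, leaving 31·x^2 - 49·x + 59
The degree is now < 3, so this is the remainder. Hence a · b ≡ 31·x^2 - 49·x + 59 in Q[x]/(f).

Final answer: a · b ≡ 31·x^2 - 49·x + 59 (mod f(x))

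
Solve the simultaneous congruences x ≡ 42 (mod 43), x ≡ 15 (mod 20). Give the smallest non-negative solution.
The moduli 43, 20 are pairwise coprime, so by the CRT there is a unique solution mod 43·20 = 860.
Solve by successive substitution. Start with x ≡ 42 (mod 43).
  Combine with x ≡ 15 (mod 20): write x = 42 + 43·t and require 42 + 43·t ≡ 15 (mod 20), i.e. 43·t ≡ 15 − 42 ≡ 13 (mod 20). Since 43^(−1) ≡ 7 (mod 20) (43 ≡ 3 (mod 20)), t ≡ 7·13 ≡ 11 (mod 20). So x ≡ 42 + 43·11 = 515 (mod 860).
Unique solution in [0, 860): x = 515.

Final answer: x ≡ 515 (mod 860); the representative in [0, 860) is 515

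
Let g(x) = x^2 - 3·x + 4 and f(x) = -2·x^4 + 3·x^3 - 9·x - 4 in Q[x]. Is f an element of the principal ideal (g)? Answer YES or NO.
In Q[x] the ideal (g) consists of all multiples of g, so f ∈ (g) iff g | f, i.e. iff the remainder of f on division by g is 0. Divide f by g (g is monic, so eliminate the leading term of the running remainder at each step):
  leading term -2·x^4: subtract (-2·x^2)·g(x) = -2·x^4 + 6·x^3 - 8·x^2, leaving -3·x^3 + 8·x^2 - 9·x - 4
  leading term -3·x^3: subtract (-3·x)·g(x) = -3·x^3 + 9·x^2 - 12·x, leaving -x^2 + 3·x - 4
  leading term -x^2: subtract (-1)·g(x) = -x^2 + 3·x - 4, leaving 0
The remainder is 0, so f(x) = g(x) · h(x) with h(x) = -2·x^2 - 3·x - 1. Hence g | f, i.e. f ∈ (g).

Final answer: YES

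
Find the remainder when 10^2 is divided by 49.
Use repeated squaring. Binary(2) = 10. Walk through the bits of the exponent 2 left-to-right: at each bit after the leading one, square the running value, then multiply by 10 if the bit is 1 (always reducing mod 49):
  bit 1 = 1 (leading): start with 10.
  bit 2 = 0: square 10^2 = 100 ≡ 2 (mod 49).
Final value: 10^2 ≡ 2 (mod 49).

Final answer: 2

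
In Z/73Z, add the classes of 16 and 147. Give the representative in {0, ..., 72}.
17

Reduce the summands first: 147 ≡ 1 (mod 73), so 16 + 147 ≡ 16 + 1 (mod 73). 16 + 1 = 17; 17 = 0·73 + 17, so (16 + 147) mod 73 = 17.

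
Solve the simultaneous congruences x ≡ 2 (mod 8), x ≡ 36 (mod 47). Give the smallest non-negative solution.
x ≡ 130 (mod 376); the representative in [0, 376) is 130

The moduli 8, 47 are pairwise coprime, so by the CRT there is a unique solution mod 8·47 = 376.
Solve by successive substitution. Start with x ≡ 2 (mod 8).
  Combine with x ≡ 36 (mod 47): write x = 2 + 8·t and require 2 + 8·t ≡ 36 (mod 47), i.e. 8·t ≡ 36 − 2 ≡ 34 (mod 47). Since 8^(−1) ≡ 6 (mod 47), t ≡ 6·34 ≡ 16 (mod 47). So x ≡ 2 + 8·16 = 130 (mod 376).
Unique solution in [0, 376): x = 130.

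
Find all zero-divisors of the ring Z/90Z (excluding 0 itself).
An element a ∈ Z/90Z (with a ≠ 0) is a zero-divisor iff gcd(a, 90) > 1 (because a is a unit precisely when gcd(a, n) = 1, and in Z/nZ every nonzero, non-unit element is a zero-divisor). Scan a = 1, ..., 89 and keep those with gcd(a, 90) > 1:
  gcd(2, 90) = 2, gcd(3, 90) = 3, gcd(4, 90) = 2, gcd(5, 90) = 5, gcd(6, 90) = 6, gcd(8, 90) = 2, gcd(9, 90) = 9, gcd(10, 90) = 10, gcd(12, 90) = 6, gcd(14, 90) = 2, gcd(15, 90) = 15, gcd(16, 90) = 2, gcd(18, 90) = 18, gcd(20, 90) = 10, gcd(21, 90) = 3, gcd(22, 90) = 2, gcd(24, 90) = 6, gcd(25, 90) = 5, gcd(26, 90) = 2, gcd(27, 90) = 9, gcd(28, 90) = 2, gcd(30, 90) = 30, gcd(32, 90) = 2, gcd(33, 90) = 3, gcd(34, 90) = 2, gcd(35, 90) = 5, gcd(36, 90) = 18, gcd(38, 90) = 2, gcd(39, 90) = 3, gcd(40, 90) = 10, gcd(42, 90) = 6, gcd(44, 90) = 2, gcd(45, 90) = 45, gcd(46, 90) = 2, gcd(48, 90) = 6, gcd(50, 90) = 10, gcd(51, 90) = 3, gcd(52, 90) = 2, gcd(54, 90) = 18, gcd(55, 90) = 5, gcd(56, 90) = 2, gcd(57, 90) = 3, gcd(58, 90) = 2, gcd(60, 90) = 30, gcd(62, 90) = 2, gcd(63, 90) = 9, gcd(64, 90) = 2, gcd(65, 90) = 5, gcd(66, 90) = 6, gcd(68, 90) = 2, gcd(69, 90) = 3, gcd(70, 90) = 10, gcd(72, 90) = 18, gcd(74, 90) = 2, gcd(75, 90) = 15, gcd(76, 90) = 2, gcd(78, 90) = 6, gcd(80, 90) = 10, gcd(81, 90) = 9, gcd(82, 90) = 2, gcd(84, 90) = 6, gcd(85, 90) = 5, gcd(86, 90) = 2, gcd(87, 90) = 3, gcd(88, 90) = 2.
All other a ∈ {1, ..., 89} have gcd(a, 90) = 1 and are units. So the nonzero zero-divisors are exactly the 65 values of a appearing in this scan.

Final answer: nonzero zero-divisors of Z/90Z = {2, 3, 4, 5, 6, 8, 9, 10, 12, 14, 15, 16, 18, 20, 21, 22, 24, 25, 26, 27, 28, 30, 32, 33, 34, 35, 36, 38, 39, 40, 42, 44, 45, 46, 48, 50, 51, 52, 54, 55, 56, 57, 58, 60, 62, 63, 64, 65, 66, 68, 69, 70, 72, 74, 75, 76, 78, 80, 81, 82, 84, 85, 86, 87, 88}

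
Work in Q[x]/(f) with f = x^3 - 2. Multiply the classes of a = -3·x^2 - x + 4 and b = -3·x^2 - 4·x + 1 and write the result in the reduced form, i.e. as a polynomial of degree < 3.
a · b ≡ -11·x^2 + x + 34 (mod f(x))

First multiply in Q[x] without reducing: a · b = 9·x^4 + 15·x^3 - 11·x^2 - 17·x + 4. Now divide by f(x) = x^3 - 2, eliminating the leading term at each step:
  leading term 9·x^4: subtract (9·x)·f(x) = 9·x^4 - 18·x, leaving 15·x^3 - 11·x^2 + x + 4
  leading term 15·x^3: subtract (15)·f(x) = 15·x^3 - 30, leaving -11·x^2 + x + 34
The degree is now < 3, so this is the remainder. Hence a · b ≡ -11·x^2 + x + 34 in Q[x]/(f).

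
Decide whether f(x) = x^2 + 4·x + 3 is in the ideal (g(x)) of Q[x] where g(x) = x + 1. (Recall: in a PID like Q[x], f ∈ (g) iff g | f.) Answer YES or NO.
In Q[x] the ideal (g) consists of all multiples of g, so f ∈ (g) iff g | f, i.e. iff the remainder of f on division by g is 0. Divide f by g (g is monic, so eliminate the leading term of the running remainder at each step):
  leading term x^2: subtract (x)·g(x) = x^2 + x, leaving 3·x + 3
  leading term 3·x: subtract (3)·g(x) = 3·x + 3, leaving 0
The remainder is 0, so f(x) = g(x) · h(x) with h(x) = x + 3. Hence g | f, i.e. f ∈ (g).

Final answer: YES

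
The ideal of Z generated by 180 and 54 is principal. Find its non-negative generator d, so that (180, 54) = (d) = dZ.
(180, 54) = (18); d = 18

In the PID Z, (a, b) is generated by gcd(a, b). Compute gcd(180, 54) with the extended Euclidean algorithm, tracking rows (r, s, t) with s·180 + t·54 = r:
  row A: (180, 1, 0)   [1·180 + 0·54 = 180]
  row B: (54, 0, 1)   [0·180 + 1·54 = 54]
  180 = 3·54 + 18   → row C = row A − 3·row B = (18, 1, −3)   [check: 1·180 − 3·54 = 18]
  54 = 3·18 + 0   → remainder 0, stop. gcd = 18 (last nonzero row C).
So gcd(180, 54) = 18, with Bézout identity 1·180 − 3·54 = 18. Containment (⊇): the Bézout identity exhibits 18 as an element of (180, 54), giving (18) ⊆ (180, 54). Containment (⊆): since 18 | 180 and 18 | 54 (180 = 18·10, 54 = 18·3), every Z-linear combination of 180 and 54 is divisible by 18, so (180, 54) ⊆ (18). Therefore (180, 54) = (18), d = 18.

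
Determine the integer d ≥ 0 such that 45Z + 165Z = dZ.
(45, 165) = (15); d = 15

In the PID Z, (a, b) is generated by gcd(a, b). Compute gcd(165, 45) with the extended Euclidean algorithm, tracking rows (r, s, t) with s·165 + t·45 = r:
  row A: (165, 1, 0)   [1·165 + 0·45 = 165]
  row B: (45, 0, 1)   [0·165 + 1·45 = 45]
  165 = 3·45 + 30   → row C = row A − 3·row B = (30, 1, −3)   [check: 1·165 − 3·45 = 30]
  45 = 1·30 + 15   → row D = row B − 1·row C = (15, −1, 4)   [check: −1·165 + 4·45 = 15]
  30 = 2·15 + 0   → remainder 0, stop. gcd = 15 (last nonzero row D).
So gcd(45, 165) = 15, with Bézout identity −1·165 + 4·45 = 15. Containment (⊇): the Bézout identity exhibits 15 as an element of (45, 165), giving (15) ⊆ (45, 165). Containment (⊆): since 15 | 45 and 15 | 165 (45 = 15·3, 165 = 15·11), every Z-linear combination of 45 and 165 is divisible by 15, so (45, 165) ⊆ (15). Therefore (45, 165) = (15), d = 15.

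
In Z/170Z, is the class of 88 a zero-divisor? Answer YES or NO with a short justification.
gcd(88, 170) = 2 > 1, so 88 is not a unit in Z/170Z. In Z/nZ every nonzero non-unit is a zero-divisor: explicitly, take b = 170/gcd = 85 ≠ 0 (mod 170); then 88·85 = 7480 = 44·170, i.e. 88·85 ≡ 0 (mod 170). So 88 is a zero-divisor.

Final answer: YES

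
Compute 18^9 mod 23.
Use repeated squaring. Binary(9) = 1001. Walk through the bits of the exponent 9 left-to-right: at each bit after the leading one, square the running value, then multiply by 18 if the bit is 1 (always reducing mod 23):
  bit 1 = 1 (leading): start with 18.
  bit 2 = 0: square 18^2 = 324 ≡ 2 (mod 23).
  bit 3 = 0: square 2^2 = 4 (mod 23).
  bit 4 = 1: square 4^2 = 16; bit is 1, so multiply 16·18 = 288 ≡ 12 (mod 23).
Final value: 18^9 ≡ 12 (mod 23).

Final answer: 12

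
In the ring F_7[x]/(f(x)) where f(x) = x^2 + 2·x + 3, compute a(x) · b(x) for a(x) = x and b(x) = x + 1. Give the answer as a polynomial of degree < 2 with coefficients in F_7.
a · b ≡ 6·x + 4 (mod f(x))

Multiply as integer polynomials: a · b = x^2 + x. Reducing coefficients mod 7: a · b ≡ x^2 + x. Now divide by f(x) = x^2 + 2·x + 3 in F_7[x], eliminating the leading term at each step:
  leading term x^2: subtract (1)·f(x) = x^2 + 2·x + 3, leaving 6·x + 4 (coefficients mod 7)
The degree is now < 2, so this is the remainder. Hence a · b ≡ 6·x + 4 in F_7[x]/(f).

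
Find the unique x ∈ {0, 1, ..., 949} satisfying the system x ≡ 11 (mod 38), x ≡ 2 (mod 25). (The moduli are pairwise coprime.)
The moduli 38, 25 are pairwise coprime, so by the CRT there is a unique solution mod 38·25 = 950.
Solve by successive substitution. Start with x ≡ 11 (mod 38).
  Combine with x ≡ 2 (mod 25): write x = 11 + 38·t and require 11 + 38·t ≡ 2 (mod 25), i.e. 38·t ≡ 2 − 11 ≡ 16 (mod 25). Since 38^(−1) ≡ 2 (mod 25) (38 ≡ 13 (mod 25)), t ≡ 2·16 ≡ 7 (mod 25). So x ≡ 11 + 38·7 = 277 (mod 950).
Unique solution in [0, 950): x = 277.

Final answer: x ≡ 277 (mod 950); the representative in [0, 950) is 277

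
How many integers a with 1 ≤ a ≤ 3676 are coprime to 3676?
The number of a ∈ {1, ..., 3676} with gcd(a, 3676) = 1 is by definition Euler's totient φ(3676). φ is multiplicative, with φ(p^e) = p^e − p^(e−1). Factorise 3676 = 2^2 · 919. Then
  φ(3676) = (2^2 − 2^1) · (919 − 1) = 2 · 918 = 1836.
So there are 1836 such integers.

Final answer: 1836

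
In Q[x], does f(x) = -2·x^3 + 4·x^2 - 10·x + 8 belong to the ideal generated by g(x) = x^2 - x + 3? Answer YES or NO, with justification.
In Q[x] the ideal (g) consists of all multiples of g, so f ∈ (g) iff g | f, i.e. iff the remainder of f on division by g is 0. Divide f by g (g is monic, so eliminate the leading term of the running remainder at each step):
  leading term -2·x^3: subtract (-2·x)·g(x) = -2·x^3 + 2·x^2 - 6·x, leaving 2·x^2 - 4·x + 8
  leading term 2·x^2: subtract (2)·g(x) = 2·x^2 - 2·x + 6, leaving 2 - 2·x
The remainder r(x) = 2 - 2·x ≠ 0 (and deg r < deg g), so g ∤ f, i.e. f ∉ (g).

Final answer: NO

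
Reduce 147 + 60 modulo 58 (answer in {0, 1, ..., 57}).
33

Reduce the summands first: 147 ≡ 31, 60 ≡ 2 (mod 58), so 147 + 60 ≡ 31 + 2 (mod 58). 31 + 2 = 33; 33 = 0·58 + 33, so (147 + 60) mod 58 = 33.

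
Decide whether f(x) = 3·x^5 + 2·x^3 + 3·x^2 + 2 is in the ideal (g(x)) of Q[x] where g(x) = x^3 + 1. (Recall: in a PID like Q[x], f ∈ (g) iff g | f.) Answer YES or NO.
YES

In Q[x] the ideal (g) consists of all multiples of g, so f ∈ (g) iff g | f, i.e. iff the remainder of f on division by g is 0. Divide f by g (g is monic, so eliminate the leading term of the running remainder at each step):
  leading term 3·x^5: subtract (3·x^2)·g(x) = 3·x^5 + 3·x^2, leaving 2·x^3 + 2
  leading term 2·x^3: subtract (2)·g(x) = 2·x^3 + 2, leaving 0
The remainder is 0, so f(x) = g(x) · h(x) with h(x) = 3·x^2 + 2. Hence g | f, i.e. f ∈ (g).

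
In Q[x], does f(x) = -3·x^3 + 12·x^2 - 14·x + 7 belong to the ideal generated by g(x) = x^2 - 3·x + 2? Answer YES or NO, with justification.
In Q[x] the ideal (g) consists of all multiples of g, so f ∈ (g) iff g | f, i.e. iff the remainder of f on division by g is 0. Divide f by g (g is monic, so eliminate the leading term of the running remainder at each step):
  leading term -3·x^3: subtract (-3·x)·g(x) = -3·x^3 + 9·x^2 - 6·x, leaving 3·x^2 - 8·x + 7
  leading term 3·x^2: subtract (3)·g(x) = 3·x^2 - 9·x + 6, leaving x + 1
The remainder r(x) = x + 1 ≠ 0 (and deg r < deg g), so g ∤ f, i.e. f ∉ (g).

Final answer: NO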